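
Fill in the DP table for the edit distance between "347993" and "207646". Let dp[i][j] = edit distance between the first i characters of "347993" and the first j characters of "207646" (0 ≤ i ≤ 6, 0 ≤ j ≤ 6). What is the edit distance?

5

   ''  2  0  7  6  4  6
''  0  1  2  3  4  5  6
 3  1  1  2  3  4  5  6
 4  2  2  2  3  4  4  5
 7  3  3  3  2  3  4  5
 9  4  4  4  3  3  4  5
 9  5  5  5  4  4  4  5
 3  6  6  6  5  5  5  5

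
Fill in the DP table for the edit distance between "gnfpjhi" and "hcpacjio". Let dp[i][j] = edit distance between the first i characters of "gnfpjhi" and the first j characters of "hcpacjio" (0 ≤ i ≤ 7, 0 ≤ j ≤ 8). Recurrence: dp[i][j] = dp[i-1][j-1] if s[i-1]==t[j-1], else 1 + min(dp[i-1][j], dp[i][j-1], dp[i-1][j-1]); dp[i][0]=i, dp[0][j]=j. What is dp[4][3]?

   ''  h  c  p  a  c  j  i  o
''  0  1  2  3  4  5  6  7  8
 g  1  1  2  3  4  5  6  7  8
 n  2  2  2  3  4  5  6  7  8
 f  3  3  3  3  4  5  6  7  8
 p  4  4  4  3  4  5  6  7  8
 j  5  5  5  4  4  5  5  6  7
 h  6  5  6  5  5  5  6  6  7
 i  7  6  6  6  6  6  6  6  7

3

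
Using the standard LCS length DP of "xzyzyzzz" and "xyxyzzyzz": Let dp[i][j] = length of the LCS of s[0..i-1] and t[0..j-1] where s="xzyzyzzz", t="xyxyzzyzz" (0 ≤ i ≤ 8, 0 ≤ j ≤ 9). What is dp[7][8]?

5

   ''  x  y  x  y  z  z  y  z  z
''  0  0  0  0  0  0  0  0  0  0
 x  0  1  1  1  1  1  1  1  1  1
 z  0  1  1  1  1  2  2  2  2  2
 y  0  1  2  2  2  2  2  3  3  3
 z  0  1  2  2  2  3  3  3  4  4
 y  0  1  2  2  3  3  3  4  4  4
 z  0  1  2  2  3  4  4  4  5  5
 z  0  1  2  2  3  4  5  5  5  6
 z  0  1  2  2  3  4  5  5  6  6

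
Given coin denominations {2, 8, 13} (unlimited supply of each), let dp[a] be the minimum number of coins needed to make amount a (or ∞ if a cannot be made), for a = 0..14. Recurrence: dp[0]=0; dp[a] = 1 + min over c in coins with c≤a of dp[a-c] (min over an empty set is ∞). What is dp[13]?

 a  0  1  2  3  4  5  6  7  8  9 10 11 12 13 14
dp  0  -  1  -  2  -  3  -  1  -  2  -  3  1  4
(- denotes ∞ / unreachable)

1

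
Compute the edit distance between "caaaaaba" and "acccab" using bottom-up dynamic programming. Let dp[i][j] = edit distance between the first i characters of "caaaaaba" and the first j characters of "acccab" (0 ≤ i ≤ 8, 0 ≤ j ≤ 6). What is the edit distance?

   ''  a  c  c  c  a  b
''  0  1  2  3  4  5  6
 c  1  1  1  2  3  4  5
 a  2  1  2  2  3  3  4
 a  3  2  2  3  3  3  4
 a  4  3  3  3  4  3  4
 a  5  4  4  4  4  4  4
 a  6  5  5  5  5  4  5
 b  7  6  6  6  6  5  4
 a  8  7  7  7  7  6  5

5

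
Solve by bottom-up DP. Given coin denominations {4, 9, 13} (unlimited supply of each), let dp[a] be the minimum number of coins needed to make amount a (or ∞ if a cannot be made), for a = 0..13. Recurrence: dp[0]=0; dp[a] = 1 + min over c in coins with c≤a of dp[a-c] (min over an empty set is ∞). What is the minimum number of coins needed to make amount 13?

 a  0  1  2  3  4  5  6  7  8  9 10 11 12 13
dp  0  -  -  -  1  -  -  -  2  1  -  -  3  1
(- denotes ∞ / unreachable)

1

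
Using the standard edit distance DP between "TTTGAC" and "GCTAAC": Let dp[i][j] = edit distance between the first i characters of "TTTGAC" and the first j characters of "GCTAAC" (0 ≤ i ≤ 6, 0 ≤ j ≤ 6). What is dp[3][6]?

5

   ''  G  C  T  A  A  C
''  0  1  2  3  4  5  6
 T  1  1  2  2  3  4  5
 T  2  2  2  2  3  4  5
 T  3  3  3  2  3  4  5
 G  4  3  4  3  3  4  5
 A  5  4  4  4  3  3  4
 C  6  5  4  5  4  4  3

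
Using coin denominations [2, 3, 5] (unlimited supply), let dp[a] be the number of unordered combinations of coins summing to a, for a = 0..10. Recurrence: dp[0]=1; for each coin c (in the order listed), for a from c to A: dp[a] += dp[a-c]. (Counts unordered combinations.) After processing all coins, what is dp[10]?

4

after  coin     0     1     2     3     4     5     6     7     8     9    10
          2     1     0     1     0     1     0     1     0     1     0     1
          3     1     0     1     1     1     1     2     1     2     2     2
          5     1     0     1     1     1     2     2     2     3     3     4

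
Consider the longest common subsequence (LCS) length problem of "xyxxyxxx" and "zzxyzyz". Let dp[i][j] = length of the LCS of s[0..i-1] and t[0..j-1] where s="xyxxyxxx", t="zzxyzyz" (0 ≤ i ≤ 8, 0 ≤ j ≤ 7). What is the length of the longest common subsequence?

   ''  z  z  x  y  z  y  z
''  0  0  0  0  0  0  0  0
 x  0  0  0  1  1  1  1  1
 y  0  0  0  1  2  2  2  2
 x  0  0  0  1  2  2  2  2
 x  0  0  0  1  2  2  2  2
 y  0  0  0  1  2  2  3  3
 x  0  0  0  1  2  2  3  3
 x  0  0  0  1  2  2  3  3
 x  0  0  0  1  2  2  3  3

3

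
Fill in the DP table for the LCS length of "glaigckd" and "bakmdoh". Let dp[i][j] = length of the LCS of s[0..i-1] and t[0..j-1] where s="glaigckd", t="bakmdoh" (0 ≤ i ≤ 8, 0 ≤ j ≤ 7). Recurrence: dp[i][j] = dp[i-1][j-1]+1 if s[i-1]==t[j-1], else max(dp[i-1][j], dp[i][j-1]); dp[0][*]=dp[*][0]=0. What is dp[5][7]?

   ''  b  a  k  m  d  o  h
''  0  0  0  0  0  0  0  0
 g  0  0  0  0  0  0  0  0
 l  0  0  0  0  0  0  0  0
 a  0  0  1  1  1  1  1  1
 i  0  0  1  1  1  1  1  1
 g  0  0  1  1  1  1  1  1
 c  0  0  1  1  1  1  1  1
 k  0  0  1  2  2  2  2  2
 d  0  0  1  2  2  3  3  3

1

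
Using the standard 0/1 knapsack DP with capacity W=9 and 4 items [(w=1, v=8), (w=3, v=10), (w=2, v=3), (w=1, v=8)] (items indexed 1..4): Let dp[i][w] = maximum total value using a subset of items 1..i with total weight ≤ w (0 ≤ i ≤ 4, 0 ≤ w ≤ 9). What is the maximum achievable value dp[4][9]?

i\w   0   1   2   3   4   5   6   7   8   9
  0   0   0   0   0   0   0   0   0   0   0
  1   0   8   8   8   8   8   8   8   8   8
  2   0   8   8  10  18  18  18  18  18  18
  3   0   8   8  11  18  18  21  21  21  21
  4   0   8  16  16  19  26  26  29  29  29

29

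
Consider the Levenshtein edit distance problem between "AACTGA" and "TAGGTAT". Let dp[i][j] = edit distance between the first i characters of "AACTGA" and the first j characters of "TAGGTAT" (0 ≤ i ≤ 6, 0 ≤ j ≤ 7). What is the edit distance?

5

   ''  T  A  G  G  T  A  T
''  0  1  2  3  4  5  6  7
 A  1  1  1  2  3  4  5  6
 A  2  2  1  2  3  4  4  5
 C  3  3  2  2  3  4  5  5
 T  4  3  3  3  3  3  4  5
 G  5  4  4  3  3  4  4  5
 A  6  5  4  4  4  4  4  5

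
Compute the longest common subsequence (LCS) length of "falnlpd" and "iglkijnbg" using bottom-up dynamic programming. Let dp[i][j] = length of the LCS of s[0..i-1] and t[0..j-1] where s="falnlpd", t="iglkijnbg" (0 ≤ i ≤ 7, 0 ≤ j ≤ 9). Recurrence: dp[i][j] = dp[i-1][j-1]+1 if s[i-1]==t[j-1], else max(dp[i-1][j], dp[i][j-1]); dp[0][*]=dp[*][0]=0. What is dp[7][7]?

2

   ''  i  g  l  k  i  j  n  b  g
''  0  0  0  0  0  0  0  0  0  0
 f  0  0  0  0  0  0  0  0  0  0
 a  0  0  0  0  0  0  0  0  0  0
 l  0  0  0  1  1  1  1  1  1  1
 n  0  0  0  1  1  1  1  2  2  2
 l  0  0  0  1  1  1  1  2  2  2
 p  0  0  0  1  1  1  1  2  2  2
 d  0  0  0  1  1  1  1  2  2  2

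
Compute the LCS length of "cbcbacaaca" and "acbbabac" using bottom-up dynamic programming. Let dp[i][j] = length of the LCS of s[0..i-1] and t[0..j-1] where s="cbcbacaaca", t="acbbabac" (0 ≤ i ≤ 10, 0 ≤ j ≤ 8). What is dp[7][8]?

5

   ''  a  c  b  b  a  b  a  c
''  0  0  0  0  0  0  0  0  0
 c  0  0  1  1  1  1  1  1  1
 b  0  0  1  2  2  2  2  2  2
 c  0  0  1  2  2  2  2  2  3
 b  0  0  1  2  3  3  3  3  3
 a  0  1  1  2  3  4  4  4  4
 c  0  1  2  2  3  4  4  4  5
 a  0  1  2  2  3  4  4  5  5
 a  0  1  2  2  3  4  4  5  5
 c  0  1  2  2  3  4  4  5  6
 a  0  1  2  2  3  4  4  5  6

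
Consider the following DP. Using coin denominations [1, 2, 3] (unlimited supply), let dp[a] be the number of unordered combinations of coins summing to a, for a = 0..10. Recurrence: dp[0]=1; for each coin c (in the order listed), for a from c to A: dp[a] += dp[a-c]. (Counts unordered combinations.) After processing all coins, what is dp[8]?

after  coin     0     1     2     3     4     5     6     7     8     9    10
          1     1     1     1     1     1     1     1     1     1     1     1
          2     1     1     2     2     3     3     4     4     5     5     6
          3     1     1     2     3     4     5     7     8    10    12    14

10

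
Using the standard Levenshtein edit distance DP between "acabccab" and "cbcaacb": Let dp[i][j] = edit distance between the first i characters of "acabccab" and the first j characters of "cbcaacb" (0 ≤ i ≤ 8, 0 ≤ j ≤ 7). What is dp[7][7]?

5

   ''  c  b  c  a  a  c  b
''  0  1  2  3  4  5  6  7
 a  1  1  2  3  3  4  5  6
 c  2  1  2  2  3  4  4  5
 a  3  2  2  3  2  3  4  5
 b  4  3  2  3  3  3  4  4
 c  5  4  3  2  3  4  3  4
 c  6  5  4  3  3  4  4  4
 a  7  6  5  4  3  3  4  5
 b  8  7  6  5  4  4  4  4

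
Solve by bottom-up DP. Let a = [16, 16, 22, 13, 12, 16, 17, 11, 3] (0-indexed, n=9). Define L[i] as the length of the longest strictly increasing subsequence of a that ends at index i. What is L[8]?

1

   i    0    1    2    3    4    5    6    7    8
a[i]   16   16   22   13   12   16   17   11    3
L[i]    1    1    2    1    1    2    3    1    1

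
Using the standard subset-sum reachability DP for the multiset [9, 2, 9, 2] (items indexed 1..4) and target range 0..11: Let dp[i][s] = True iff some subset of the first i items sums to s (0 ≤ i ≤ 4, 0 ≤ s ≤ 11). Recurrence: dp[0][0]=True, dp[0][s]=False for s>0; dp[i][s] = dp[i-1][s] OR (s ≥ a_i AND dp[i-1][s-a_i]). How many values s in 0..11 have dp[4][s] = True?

5

i\s   0   1   2   3   4   5   6   7   8   9  10  11
  0   T   F   F   F   F   F   F   F   F   F   F   F
  1   T   F   F   F   F   F   F   F   F   T   F   F
  2   T   F   T   F   F   F   F   F   F   T   F   T
  3   T   F   T   F   F   F   F   F   F   T   F   T
  4   T   F   T   F   T   F   F   F   F   T   F   T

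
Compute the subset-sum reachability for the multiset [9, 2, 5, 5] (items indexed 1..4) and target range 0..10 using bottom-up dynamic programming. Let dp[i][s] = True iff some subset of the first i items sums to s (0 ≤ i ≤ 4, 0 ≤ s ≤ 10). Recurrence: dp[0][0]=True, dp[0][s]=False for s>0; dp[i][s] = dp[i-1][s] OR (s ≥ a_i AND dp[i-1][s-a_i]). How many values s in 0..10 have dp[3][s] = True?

5

i\s   0   1   2   3   4   5   6   7   8   9  10
  0   T   F   F   F   F   F   F   F   F   F   F
  1   T   F   F   F   F   F   F   F   F   T   F
  2   T   F   T   F   F   F   F   F   F   T   F
  3   T   F   T   F   F   T   F   T   F   T   F
  4   T   F   T   F   F   T   F   T   F   T   T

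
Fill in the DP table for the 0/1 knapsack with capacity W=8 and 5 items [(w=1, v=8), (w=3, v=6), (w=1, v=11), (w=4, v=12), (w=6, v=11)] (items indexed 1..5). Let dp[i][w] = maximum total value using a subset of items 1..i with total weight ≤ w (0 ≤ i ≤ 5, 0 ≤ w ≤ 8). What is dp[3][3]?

19

i\w   0   1   2   3   4   5   6   7   8
  0   0   0   0   0   0   0   0   0   0
  1   0   8   8   8   8   8   8   8   8
  2   0   8   8   8  14  14  14  14  14
  3   0  11  19  19  19  25  25  25  25
  4   0  11  19  19  19  25  31  31  31
  5   0  11  19  19  19  25  31  31  31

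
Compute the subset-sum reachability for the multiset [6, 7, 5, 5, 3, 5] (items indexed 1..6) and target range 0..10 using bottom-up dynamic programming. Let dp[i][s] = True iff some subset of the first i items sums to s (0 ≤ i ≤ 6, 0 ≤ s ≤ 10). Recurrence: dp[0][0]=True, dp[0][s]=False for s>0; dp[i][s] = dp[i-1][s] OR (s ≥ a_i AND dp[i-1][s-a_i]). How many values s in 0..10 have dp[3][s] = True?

i\s   0   1   2   3   4   5   6   7   8   9  10
  0   T   F   F   F   F   F   F   F   F   F   F
  1   T   F   F   F   F   F   T   F   F   F   F
  2   T   F   F   F   F   F   T   T   F   F   F
  3   T   F   F   F   F   T   T   T   F   F   F
  4   T   F   F   F   F   T   T   T   F   F   T
  5   T   F   F   T   F   T   T   T   T   T   T
  6   T   F   F   T   F   T   T   T   T   T   T

4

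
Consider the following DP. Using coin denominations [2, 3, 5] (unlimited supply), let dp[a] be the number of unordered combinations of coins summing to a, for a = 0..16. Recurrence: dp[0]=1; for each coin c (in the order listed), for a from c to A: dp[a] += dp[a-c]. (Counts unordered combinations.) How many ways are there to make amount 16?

7

after  coin     0     1     2     3     4     5     6     7     8     9    10    11    12    13    14    15    16
          2     1     0     1     0     1     0     1     0     1     0     1     0     1     0     1     0     1
          3     1     0     1     1     1     1     2     1     2     2     2     2     3     2     3     3     3
          5     1     0     1     1     1     2     2     2     3     3     4     4     5     5     6     7     7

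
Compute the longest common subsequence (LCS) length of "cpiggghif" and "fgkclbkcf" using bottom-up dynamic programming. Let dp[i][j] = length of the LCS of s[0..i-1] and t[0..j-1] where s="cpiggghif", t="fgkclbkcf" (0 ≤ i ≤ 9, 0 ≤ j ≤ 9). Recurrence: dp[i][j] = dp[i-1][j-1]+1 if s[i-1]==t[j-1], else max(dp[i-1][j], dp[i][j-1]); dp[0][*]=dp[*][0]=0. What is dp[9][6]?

1

   ''  f  g  k  c  l  b  k  c  f
''  0  0  0  0  0  0  0  0  0  0
 c  0  0  0  0  1  1  1  1  1  1
 p  0  0  0  0  1  1  1  1  1  1
 i  0  0  0  0  1  1  1  1  1  1
 g  0  0  1  1  1  1  1  1  1  1
 g  0  0  1  1  1  1  1  1  1  1
 g  0  0  1  1  1  1  1  1  1  1
 h  0  0  1  1  1  1  1  1  1  1
 i  0  0  1  1  1  1  1  1  1  1
 f  0  1  1  1  1  1  1  1  1  2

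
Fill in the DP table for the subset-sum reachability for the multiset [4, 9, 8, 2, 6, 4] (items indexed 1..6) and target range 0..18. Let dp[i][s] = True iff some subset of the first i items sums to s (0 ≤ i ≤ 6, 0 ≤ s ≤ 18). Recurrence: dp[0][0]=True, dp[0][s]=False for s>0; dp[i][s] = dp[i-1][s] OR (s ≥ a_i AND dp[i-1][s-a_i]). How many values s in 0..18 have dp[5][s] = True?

15

i\s   0   1   2   3   4   5   6   7   8   9  10  11  12  13  14  15  16  17  18
  0   T   F   F   F   F   F   F   F   F   F   F   F   F   F   F   F   F   F   F
  1   T   F   F   F   T   F   F   F   F   F   F   F   F   F   F   F   F   F   F
  2   T   F   F   F   T   F   F   F   F   T   F   F   F   T   F   F   F   F   F
  3   T   F   F   F   T   F   F   F   T   T   F   F   T   T   F   F   F   T   F
  4   T   F   T   F   T   F   T   F   T   T   T   T   T   T   T   T   F   T   F
  5   T   F   T   F   T   F   T   F   T   T   T   T   T   T   T   T   T   T   T
  6   T   F   T   F   T   F   T   F   T   T   T   T   T   T   T   T   T   T   T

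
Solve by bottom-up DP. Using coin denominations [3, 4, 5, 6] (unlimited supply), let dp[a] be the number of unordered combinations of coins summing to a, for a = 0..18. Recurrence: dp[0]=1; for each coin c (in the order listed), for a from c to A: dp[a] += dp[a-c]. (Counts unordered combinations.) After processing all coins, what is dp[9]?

after  coin     0     1     2     3     4     5     6     7     8     9    10    11    12    13    14    15    16    17    18
          3     1     0     0     1     0     0     1     0     0     1     0     0     1     0     0     1     0     0     1
          4     1     0     0     1     1     0     1     1     1     1     1     1     2     1     1     2     2     1     2
          5     1     0     0     1     1     1     1     1     2     2     2     2     3     3     3     4     4     4     5
          6     1     0     0     1     1     1     2     1     2     3     3     3     5     4     5     7     7     7    10

3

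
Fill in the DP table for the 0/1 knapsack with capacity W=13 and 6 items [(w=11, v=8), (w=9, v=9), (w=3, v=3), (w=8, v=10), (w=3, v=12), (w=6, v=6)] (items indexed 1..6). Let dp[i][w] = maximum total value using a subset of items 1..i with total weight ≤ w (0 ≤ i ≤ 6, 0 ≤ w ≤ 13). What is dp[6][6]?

i\w   0   1   2   3   4   5   6   7   8   9  10  11  12  13
  0   0   0   0   0   0   0   0   0   0   0   0   0   0   0
  1   0   0   0   0   0   0   0   0   0   0   0   8   8   8
  2   0   0   0   0   0   0   0   0   0   9   9   9   9   9
  3   0   0   0   3   3   3   3   3   3   9   9   9  12  12
  4   0   0   0   3   3   3   3   3  10  10  10  13  13  13
  5   0   0   0  12  12  12  15  15  15  15  15  22  22  22
  6   0   0   0  12  12  12  15  15  15  18  18  22  22  22

15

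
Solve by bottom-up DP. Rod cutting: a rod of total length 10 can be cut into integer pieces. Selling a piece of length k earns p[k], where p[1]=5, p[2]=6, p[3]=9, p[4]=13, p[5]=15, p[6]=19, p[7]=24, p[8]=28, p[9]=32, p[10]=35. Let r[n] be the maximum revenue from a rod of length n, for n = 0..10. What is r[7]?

   n    0    1    2    3    4    5    6    7    8    9   10
r[n]    0    5   10   15   20   25   30   35   40   45   50

35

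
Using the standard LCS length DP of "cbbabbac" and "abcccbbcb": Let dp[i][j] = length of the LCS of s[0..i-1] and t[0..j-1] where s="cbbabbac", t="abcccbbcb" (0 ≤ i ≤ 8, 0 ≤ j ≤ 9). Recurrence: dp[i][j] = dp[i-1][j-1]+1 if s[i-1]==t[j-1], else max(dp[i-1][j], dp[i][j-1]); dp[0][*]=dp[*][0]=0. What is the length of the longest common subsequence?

4

   ''  a  b  c  c  c  b  b  c  b
''  0  0  0  0  0  0  0  0  0  0
 c  0  0  0  1  1  1  1  1  1  1
 b  0  0  1  1  1  1  2  2  2  2
 b  0  0  1  1  1  1  2  3  3  3
 a  0  1  1  1  1  1  2  3  3  3
 b  0  1  2  2  2  2  2  3  3  4
 b  0  1  2  2  2  2  3  3  3  4
 a  0  1  2  2  2  2  3  3  3  4
 c  0  1  2  3  3  3  3  3  4  4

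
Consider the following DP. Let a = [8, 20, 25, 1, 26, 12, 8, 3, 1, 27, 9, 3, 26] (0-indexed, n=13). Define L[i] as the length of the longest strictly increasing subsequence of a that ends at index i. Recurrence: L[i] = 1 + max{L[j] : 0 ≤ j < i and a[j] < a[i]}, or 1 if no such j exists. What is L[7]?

2

   i    0    1    2    3    4    5    6    7    8    9   10   11   12
a[i]    8   20   25    1   26   12    8    3    1   27    9    3   26
L[i]    1    2    3    1    4    2    2    2    1    5    3    2    4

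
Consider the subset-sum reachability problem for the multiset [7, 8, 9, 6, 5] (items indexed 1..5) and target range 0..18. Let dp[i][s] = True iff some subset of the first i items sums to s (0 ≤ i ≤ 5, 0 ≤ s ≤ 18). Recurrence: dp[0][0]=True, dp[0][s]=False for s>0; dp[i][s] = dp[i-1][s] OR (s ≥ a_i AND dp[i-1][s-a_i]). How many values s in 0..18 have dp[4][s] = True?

10

i\s   0   1   2   3   4   5   6   7   8   9  10  11  12  13  14  15  16  17  18
  0   T   F   F   F   F   F   F   F   F   F   F   F   F   F   F   F   F   F   F
  1   T   F   F   F   F   F   F   T   F   F   F   F   F   F   F   F   F   F   F
  2   T   F   F   F   F   F   F   T   T   F   F   F   F   F   F   T   F   F   F
  3   T   F   F   F   F   F   F   T   T   T   F   F   F   F   F   T   T   T   F
  4   T   F   F   F   F   F   T   T   T   T   F   F   F   T   T   T   T   T   F
  5   T   F   F   F   F   T   T   T   T   T   F   T   T   T   T   T   T   T   T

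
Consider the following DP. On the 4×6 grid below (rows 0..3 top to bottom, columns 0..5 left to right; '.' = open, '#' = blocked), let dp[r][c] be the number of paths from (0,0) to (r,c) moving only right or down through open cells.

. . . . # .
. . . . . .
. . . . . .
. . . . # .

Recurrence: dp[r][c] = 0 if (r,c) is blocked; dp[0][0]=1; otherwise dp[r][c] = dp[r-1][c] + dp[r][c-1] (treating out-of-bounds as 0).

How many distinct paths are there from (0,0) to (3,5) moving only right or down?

r\c   0   1   2   3   4   5
  0   1   1   1   1   0   0
  1   1   2   3   4   4   4
  2   1   3   6  10  14  18
  3   1   4  10  20   0  18

18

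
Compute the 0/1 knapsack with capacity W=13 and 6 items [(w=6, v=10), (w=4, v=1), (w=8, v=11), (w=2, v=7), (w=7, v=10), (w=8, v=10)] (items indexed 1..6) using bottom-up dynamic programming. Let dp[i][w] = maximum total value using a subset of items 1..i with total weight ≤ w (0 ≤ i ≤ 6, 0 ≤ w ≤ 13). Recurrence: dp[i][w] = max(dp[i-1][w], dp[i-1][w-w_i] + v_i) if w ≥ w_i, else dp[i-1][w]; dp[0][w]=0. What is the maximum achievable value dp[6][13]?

i\w   0   1   2   3   4   5   6   7   8   9  10  11  12  13
  0   0   0   0   0   0   0   0   0   0   0   0   0   0   0
  1   0   0   0   0   0   0  10  10  10  10  10  10  10  10
  2   0   0   0   0   1   1  10  10  10  10  11  11  11  11
  3   0   0   0   0   1   1  10  10  11  11  11  11  12  12
  4   0   0   7   7   7   7  10  10  17  17  18  18  18  18
  5   0   0   7   7   7   7  10  10  17  17  18  18  18  20
  6   0   0   7   7   7   7  10  10  17  17  18  18  18  20

20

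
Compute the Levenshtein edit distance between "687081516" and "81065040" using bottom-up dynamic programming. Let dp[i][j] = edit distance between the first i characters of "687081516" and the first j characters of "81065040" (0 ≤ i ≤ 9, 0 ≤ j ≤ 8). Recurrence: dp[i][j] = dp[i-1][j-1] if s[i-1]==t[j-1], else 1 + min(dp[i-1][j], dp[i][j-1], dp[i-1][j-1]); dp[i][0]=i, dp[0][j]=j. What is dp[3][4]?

   ''  8  1  0  6  5  0  4  0
''  0  1  2  3  4  5  6  7  8
 6  1  1  2  3  3  4  5  6  7
 8  2  1  2  3  4  4  5  6  7
 7  3  2  2  3  4  5  5  6  7
 0  4  3  3  2  3  4  5  6  6
 8  5  4  4  3  3  4  5  6  7
 1  6  5  4  4  4  4  5  6  7
 5  7  6  5  5  5  4  5  6  7
 1  8  7  6  6  6  5  5  6  7
 6  9  8  7  7  6  6  6  6  7

4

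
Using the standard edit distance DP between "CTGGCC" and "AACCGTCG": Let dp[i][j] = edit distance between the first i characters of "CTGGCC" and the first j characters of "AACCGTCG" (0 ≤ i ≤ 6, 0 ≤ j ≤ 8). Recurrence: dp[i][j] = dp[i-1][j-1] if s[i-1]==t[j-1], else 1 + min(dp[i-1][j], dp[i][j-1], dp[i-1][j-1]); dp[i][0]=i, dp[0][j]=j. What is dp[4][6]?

4

   ''  A  A  C  C  G  T  C  G
''  0  1  2  3  4  5  6  7  8
 C  1  1  2  2  3  4  5  6  7
 T  2  2  2  3  3  4  4  5  6
 G  3  3  3  3  4  3  4  5  5
 G  4  4  4  4  4  4  4  5  5
 C  5  5  5  4  4  5  5  4  5
 C  6  6  6  5  4  5  6  5  5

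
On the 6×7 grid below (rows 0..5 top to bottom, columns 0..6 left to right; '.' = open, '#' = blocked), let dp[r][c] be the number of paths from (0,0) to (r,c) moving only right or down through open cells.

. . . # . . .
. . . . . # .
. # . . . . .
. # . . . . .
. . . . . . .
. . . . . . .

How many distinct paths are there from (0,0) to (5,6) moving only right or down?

r\c   0   1   2   3   4   5   6
  0   1   1   1   0   0   0   0
  1   1   2   3   3   3   0   0
  2   1   0   3   6   9   9   9
  3   1   0   3   9  18  27  36
  4   1   1   4  13  31  58  94
  5   1   2   6  19  50 108 202

202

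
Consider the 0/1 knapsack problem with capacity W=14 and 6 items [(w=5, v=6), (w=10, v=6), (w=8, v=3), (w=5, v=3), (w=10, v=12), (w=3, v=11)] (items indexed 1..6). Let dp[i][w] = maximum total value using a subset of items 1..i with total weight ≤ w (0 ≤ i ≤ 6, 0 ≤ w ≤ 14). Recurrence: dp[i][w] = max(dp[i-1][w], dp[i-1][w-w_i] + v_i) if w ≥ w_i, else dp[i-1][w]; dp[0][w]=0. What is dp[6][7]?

11

i\w   0   1   2   3   4   5   6   7   8   9  10  11  12  13  14
  0   0   0   0   0   0   0   0   0   0   0   0   0   0   0   0
  1   0   0   0   0   0   6   6   6   6   6   6   6   6   6   6
  2   0   0   0   0   0   6   6   6   6   6   6   6   6   6   6
  3   0   0   0   0   0   6   6   6   6   6   6   6   6   9   9
  4   0   0   0   0   0   6   6   6   6   6   9   9   9   9   9
  5   0   0   0   0   0   6   6   6   6   6  12  12  12  12  12
  6   0   0   0  11  11  11  11  11  17  17  17  17  17  23  23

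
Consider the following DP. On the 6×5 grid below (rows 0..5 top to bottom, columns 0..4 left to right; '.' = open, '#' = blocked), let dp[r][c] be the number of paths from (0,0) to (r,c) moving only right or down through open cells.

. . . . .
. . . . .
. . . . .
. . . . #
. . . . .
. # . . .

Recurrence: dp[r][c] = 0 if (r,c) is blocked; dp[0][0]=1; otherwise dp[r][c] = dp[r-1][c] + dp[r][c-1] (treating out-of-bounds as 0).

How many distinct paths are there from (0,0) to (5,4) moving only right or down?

85

r\c   0   1   2   3   4
  0   1   1   1   1   1
  1   1   2   3   4   5
  2   1   3   6  10  15
  3   1   4  10  20   0
  4   1   5  15  35  35
  5   1   0  15  50  85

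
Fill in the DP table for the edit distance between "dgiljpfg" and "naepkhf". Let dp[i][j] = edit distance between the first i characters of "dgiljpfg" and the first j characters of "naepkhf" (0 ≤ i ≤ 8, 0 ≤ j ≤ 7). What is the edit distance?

7

   ''  n  a  e  p  k  h  f
''  0  1  2  3  4  5  6  7
 d  1  1  2  3  4  5  6  7
 g  2  2  2  3  4  5  6  7
 i  3  3  3  3  4  5  6  7
 l  4  4  4  4  4  5  6  7
 j  5  5  5  5  5  5  6  7
 p  6  6  6  6  5  6  6  7
 f  7  7  7  7  6  6  7  6
 g  8  8  8  8  7  7  7  7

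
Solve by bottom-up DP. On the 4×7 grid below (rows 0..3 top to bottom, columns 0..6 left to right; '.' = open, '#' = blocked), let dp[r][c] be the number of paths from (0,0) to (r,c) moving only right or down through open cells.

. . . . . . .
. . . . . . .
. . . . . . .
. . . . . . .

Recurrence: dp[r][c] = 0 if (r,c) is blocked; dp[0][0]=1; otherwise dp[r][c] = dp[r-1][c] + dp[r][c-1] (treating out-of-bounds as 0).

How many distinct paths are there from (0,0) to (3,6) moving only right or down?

84

r\c   0   1   2   3   4   5   6
  0   1   1   1   1   1   1   1
  1   1   2   3   4   5   6   7
  2   1   3   6  10  15  21  28
  3   1   4  10  20  35  56  84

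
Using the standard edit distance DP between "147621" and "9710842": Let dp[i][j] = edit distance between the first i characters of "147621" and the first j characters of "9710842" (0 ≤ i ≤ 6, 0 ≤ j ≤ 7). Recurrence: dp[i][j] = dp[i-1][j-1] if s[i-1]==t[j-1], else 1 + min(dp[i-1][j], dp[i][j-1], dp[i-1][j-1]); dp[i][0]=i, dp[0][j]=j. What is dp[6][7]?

6

   ''  9  7  1  0  8  4  2
''  0  1  2  3  4  5  6  7
 1  1  1  2  2  3  4  5  6
 4  2  2  2  3  3  4  4  5
 7  3  3  2  3  4  4  5  5
 6  4  4  3  3  4  5  5  6
 2  5  5  4  4  4  5  6  5
 1  6  6  5  4  5  5  6  6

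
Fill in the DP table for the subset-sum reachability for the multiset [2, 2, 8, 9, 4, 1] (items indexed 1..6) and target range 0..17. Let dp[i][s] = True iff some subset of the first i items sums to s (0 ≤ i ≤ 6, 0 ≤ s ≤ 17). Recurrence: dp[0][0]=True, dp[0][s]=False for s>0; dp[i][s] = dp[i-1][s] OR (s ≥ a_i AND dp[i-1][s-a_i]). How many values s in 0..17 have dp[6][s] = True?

i\s   0   1   2   3   4   5   6   7   8   9  10  11  12  13  14  15  16  17
  0   T   F   F   F   F   F   F   F   F   F   F   F   F   F   F   F   F   F
  1   T   F   T   F   F   F   F   F   F   F   F   F   F   F   F   F   F   F
  2   T   F   T   F   T   F   F   F   F   F   F   F   F   F   F   F   F   F
  3   T   F   T   F   T   F   F   F   T   F   T   F   T   F   F   F   F   F
  4   T   F   T   F   T   F   F   F   T   T   T   T   T   T   F   F   F   T
  5   T   F   T   F   T   F   T   F   T   T   T   T   T   T   T   T   T   T
  6   T   T   T   T   T   T   T   T   T   T   T   T   T   T   T   T   T   T

18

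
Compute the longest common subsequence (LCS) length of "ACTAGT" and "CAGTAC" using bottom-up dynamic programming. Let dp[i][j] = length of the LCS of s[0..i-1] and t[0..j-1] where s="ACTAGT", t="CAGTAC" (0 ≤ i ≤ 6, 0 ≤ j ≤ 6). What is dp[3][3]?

1

   ''  C  A  G  T  A  C
''  0  0  0  0  0  0  0
 A  0  0  1  1  1  1  1
 C  0  1  1  1  1  1  2
 T  0  1  1  1  2  2  2
 A  0  1  2  2  2  3  3
 G  0  1  2  3  3  3  3
 T  0  1  2  3  4  4  4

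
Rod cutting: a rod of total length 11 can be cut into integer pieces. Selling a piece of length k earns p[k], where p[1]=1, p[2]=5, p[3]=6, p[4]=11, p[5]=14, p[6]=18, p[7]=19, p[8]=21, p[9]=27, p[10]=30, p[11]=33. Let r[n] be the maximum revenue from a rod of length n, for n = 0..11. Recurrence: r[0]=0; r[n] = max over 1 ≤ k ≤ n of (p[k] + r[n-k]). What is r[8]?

23

   n    0    1    2    3    4    5    6    7    8    9   10   11
r[n]    0    1    5    6   11   14   18   19   23   27   30   33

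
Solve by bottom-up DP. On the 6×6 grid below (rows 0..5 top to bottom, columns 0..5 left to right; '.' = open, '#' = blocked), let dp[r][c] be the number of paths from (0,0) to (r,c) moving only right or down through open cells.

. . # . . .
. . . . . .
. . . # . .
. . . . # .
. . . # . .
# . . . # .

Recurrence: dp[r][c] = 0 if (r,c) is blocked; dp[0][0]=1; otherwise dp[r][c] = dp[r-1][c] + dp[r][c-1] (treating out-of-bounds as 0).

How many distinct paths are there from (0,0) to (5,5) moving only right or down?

r\c   0   1   2   3   4   5
  0   1   1   0   0   0   0
  1   1   2   2   2   2   2
  2   1   3   5   0   2   4
  3   1   4   9   9   0   4
  4   1   5  14   0   0   4
  5   0   5  19  19   0   4

4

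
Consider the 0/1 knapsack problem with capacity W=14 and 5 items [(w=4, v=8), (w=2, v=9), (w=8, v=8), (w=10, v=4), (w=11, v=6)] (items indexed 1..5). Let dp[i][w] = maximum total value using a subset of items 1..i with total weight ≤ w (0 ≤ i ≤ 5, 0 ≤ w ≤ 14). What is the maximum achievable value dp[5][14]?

25

i\w   0   1   2   3   4   5   6   7   8   9  10  11  12  13  14
  0   0   0   0   0   0   0   0   0   0   0   0   0   0   0   0
  1   0   0   0   0   8   8   8   8   8   8   8   8   8   8   8
  2   0   0   9   9   9   9  17  17  17  17  17  17  17  17  17
  3   0   0   9   9   9   9  17  17  17  17  17  17  17  17  25
  4   0   0   9   9   9   9  17  17  17  17  17  17  17  17  25
  5   0   0   9   9   9   9  17  17  17  17  17  17  17  17  25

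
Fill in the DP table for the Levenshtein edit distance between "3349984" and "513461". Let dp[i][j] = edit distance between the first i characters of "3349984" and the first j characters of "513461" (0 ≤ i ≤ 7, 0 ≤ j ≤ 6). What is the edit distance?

   ''  5  1  3  4  6  1
''  0  1  2  3  4  5  6
 3  1  1  2  2  3  4  5
 3  2  2  2  2  3  4  5
 4  3  3  3  3  2  3  4
 9  4  4  4  4  3  3  4
 9  5  5  5  5  4  4  4
 8  6  6  6  6  5  5  5
 4  7  7  7  7  6  6  6

6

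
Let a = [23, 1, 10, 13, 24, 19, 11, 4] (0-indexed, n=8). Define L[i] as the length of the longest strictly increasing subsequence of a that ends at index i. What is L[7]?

   i    0    1    2    3    4    5    6    7
a[i]   23    1   10   13   24   19   11    4
L[i]    1    1    2    3    4    4    3    2

2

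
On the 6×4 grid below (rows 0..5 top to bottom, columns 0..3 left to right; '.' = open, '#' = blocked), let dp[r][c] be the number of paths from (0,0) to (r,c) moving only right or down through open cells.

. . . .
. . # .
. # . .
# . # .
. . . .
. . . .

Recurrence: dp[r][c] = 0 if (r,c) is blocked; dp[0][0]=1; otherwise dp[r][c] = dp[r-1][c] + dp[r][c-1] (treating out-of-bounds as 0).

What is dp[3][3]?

r\c   0   1   2   3
  0   1   1   1   1
  1   1   2   0   1
  2   1   0   0   1
  3   0   0   0   1
  4   0   0   0   1
  5   0   0   0   1

1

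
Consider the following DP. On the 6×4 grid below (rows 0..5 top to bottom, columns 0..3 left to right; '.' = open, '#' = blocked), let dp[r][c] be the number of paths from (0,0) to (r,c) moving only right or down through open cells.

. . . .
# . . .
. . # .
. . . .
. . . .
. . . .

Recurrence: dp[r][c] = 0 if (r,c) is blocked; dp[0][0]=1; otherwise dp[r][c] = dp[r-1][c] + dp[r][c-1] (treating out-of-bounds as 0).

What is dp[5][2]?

3

r\c   0   1   2   3
  0   1   1   1   1
  1   0   1   2   3
  2   0   1   0   3
  3   0   1   1   4
  4   0   1   2   6
  5   0   1   3   9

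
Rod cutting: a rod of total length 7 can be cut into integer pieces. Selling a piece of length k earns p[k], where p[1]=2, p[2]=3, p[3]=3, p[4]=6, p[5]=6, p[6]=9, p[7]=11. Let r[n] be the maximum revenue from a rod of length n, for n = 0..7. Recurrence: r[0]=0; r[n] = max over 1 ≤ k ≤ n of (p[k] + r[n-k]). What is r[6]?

   n    0    1    2    3    4    5    6    7
r[n]    0    2    4    6    8   10   12   14

12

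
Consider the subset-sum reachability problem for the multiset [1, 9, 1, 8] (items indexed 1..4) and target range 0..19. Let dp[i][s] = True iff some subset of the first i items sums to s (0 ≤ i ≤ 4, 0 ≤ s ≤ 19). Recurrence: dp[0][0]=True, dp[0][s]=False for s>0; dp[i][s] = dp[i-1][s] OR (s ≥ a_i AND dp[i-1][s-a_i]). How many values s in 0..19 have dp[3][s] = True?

6

i\s   0   1   2   3   4   5   6   7   8   9  10  11  12  13  14  15  16  17  18  19
  0   T   F   F   F   F   F   F   F   F   F   F   F   F   F   F   F   F   F   F   F
  1   T   T   F   F   F   F   F   F   F   F   F   F   F   F   F   F   F   F   F   F
  2   T   T   F   F   F   F   F   F   F   T   T   F   F   F   F   F   F   F   F   F
  3   T   T   T   F   F   F   F   F   F   T   T   T   F   F   F   F   F   F   F   F
  4   T   T   T   F   F   F   F   F   T   T   T   T   F   F   F   F   F   T   T   T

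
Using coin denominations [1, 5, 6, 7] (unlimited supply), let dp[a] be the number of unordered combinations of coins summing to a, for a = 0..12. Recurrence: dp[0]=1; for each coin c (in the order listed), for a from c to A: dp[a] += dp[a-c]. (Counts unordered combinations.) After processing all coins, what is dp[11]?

6

after  coin     0     1     2     3     4     5     6     7     8     9    10    11    12
          1     1     1     1     1     1     1     1     1     1     1     1     1     1
          5     1     1     1     1     1     2     2     2     2     2     3     3     3
          6     1     1     1     1     1     2     3     3     3     3     4     5     6
          7     1     1     1     1     1     2     3     4     4     4     5     6     8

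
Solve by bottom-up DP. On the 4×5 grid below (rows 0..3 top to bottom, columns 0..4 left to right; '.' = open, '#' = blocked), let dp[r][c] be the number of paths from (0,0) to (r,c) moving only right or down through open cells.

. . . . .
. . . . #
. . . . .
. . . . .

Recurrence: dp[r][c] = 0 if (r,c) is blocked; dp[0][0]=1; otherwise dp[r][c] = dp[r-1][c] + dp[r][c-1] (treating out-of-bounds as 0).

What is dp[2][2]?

r\c   0   1   2   3   4
  0   1   1   1   1   1
  1   1   2   3   4   0
  2   1   3   6  10  10
  3   1   4  10  20  30

6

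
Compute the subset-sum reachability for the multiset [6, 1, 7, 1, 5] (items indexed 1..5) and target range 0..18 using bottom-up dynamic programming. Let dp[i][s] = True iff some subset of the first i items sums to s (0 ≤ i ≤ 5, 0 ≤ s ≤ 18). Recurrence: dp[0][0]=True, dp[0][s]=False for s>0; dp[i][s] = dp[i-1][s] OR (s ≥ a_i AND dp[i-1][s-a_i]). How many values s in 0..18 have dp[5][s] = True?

14

i\s   0   1   2   3   4   5   6   7   8   9  10  11  12  13  14  15  16  17  18
  0   T   F   F   F   F   F   F   F   F   F   F   F   F   F   F   F   F   F   F
  1   T   F   F   F   F   F   T   F   F   F   F   F   F   F   F   F   F   F   F
  2   T   T   F   F   F   F   T   T   F   F   F   F   F   F   F   F   F   F   F
  3   T   T   F   F   F   F   T   T   T   F   F   F   F   T   T   F   F   F   F
  4   T   T   T   F   F   F   T   T   T   T   F   F   F   T   T   T   F   F   F
  5   T   T   T   F   F   T   T   T   T   T   F   T   T   T   T   T   F   F   T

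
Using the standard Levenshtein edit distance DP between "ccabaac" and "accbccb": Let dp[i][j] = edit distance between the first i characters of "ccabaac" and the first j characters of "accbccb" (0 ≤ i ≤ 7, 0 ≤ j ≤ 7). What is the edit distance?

5

   ''  a  c  c  b  c  c  b
''  0  1  2  3  4  5  6  7
 c  1  1  1  2  3  4  5  6
 c  2  2  1  1  2  3  4  5
 a  3  2  2  2  2  3  4  5
 b  4  3  3  3  2  3  4  4
 a  5  4  4  4  3  3  4  5
 a  6  5  5  5  4  4  4  5
 c  7  6  5  5  5  4  4  5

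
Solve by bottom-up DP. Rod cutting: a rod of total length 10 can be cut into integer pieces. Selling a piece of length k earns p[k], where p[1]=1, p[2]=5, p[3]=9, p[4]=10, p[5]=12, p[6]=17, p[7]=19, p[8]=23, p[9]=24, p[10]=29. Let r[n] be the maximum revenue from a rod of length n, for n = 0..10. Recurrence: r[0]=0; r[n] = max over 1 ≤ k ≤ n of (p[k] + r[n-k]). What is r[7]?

   n    0    1    2    3    4    5    6    7    8    9   10
r[n]    0    1    5    9   10   14   18   19   23   27   29

19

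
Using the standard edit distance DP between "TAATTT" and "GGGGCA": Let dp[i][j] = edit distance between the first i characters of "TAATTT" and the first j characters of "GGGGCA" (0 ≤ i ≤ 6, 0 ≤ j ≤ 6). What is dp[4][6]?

6

   ''  G  G  G  G  C  A
''  0  1  2  3  4  5  6
 T  1  1  2  3  4  5  6
 A  2  2  2  3  4  5  5
 A  3  3  3  3  4  5  5
 T  4  4  4  4  4  5  6
 T  5  5  5  5  5  5  6
 T  6  6  6  6  6  6  6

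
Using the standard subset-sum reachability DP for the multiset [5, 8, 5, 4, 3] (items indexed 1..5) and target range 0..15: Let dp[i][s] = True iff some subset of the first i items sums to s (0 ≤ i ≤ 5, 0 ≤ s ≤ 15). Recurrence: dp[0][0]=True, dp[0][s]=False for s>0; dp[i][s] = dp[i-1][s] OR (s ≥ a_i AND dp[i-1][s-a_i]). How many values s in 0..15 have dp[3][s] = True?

5

i\s   0   1   2   3   4   5   6   7   8   9  10  11  12  13  14  15
  0   T   F   F   F   F   F   F   F   F   F   F   F   F   F   F   F
  1   T   F   F   F   F   T   F   F   F   F   F   F   F   F   F   F
  2   T   F   F   F   F   T   F   F   T   F   F   F   F   T   F   F
  3   T   F   F   F   F   T   F   F   T   F   T   F   F   T   F   F
  4   T   F   F   F   T   T   F   F   T   T   T   F   T   T   T   F
  5   T   F   F   T   T   T   F   T   T   T   T   T   T   T   T   T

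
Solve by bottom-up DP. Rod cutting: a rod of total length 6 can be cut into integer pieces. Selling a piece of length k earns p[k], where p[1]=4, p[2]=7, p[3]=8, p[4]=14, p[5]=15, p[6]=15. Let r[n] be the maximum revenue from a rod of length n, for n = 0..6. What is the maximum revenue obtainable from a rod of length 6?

24

   n    0    1    2    3    4    5    6
r[n]    0    4    8   12   16   20   24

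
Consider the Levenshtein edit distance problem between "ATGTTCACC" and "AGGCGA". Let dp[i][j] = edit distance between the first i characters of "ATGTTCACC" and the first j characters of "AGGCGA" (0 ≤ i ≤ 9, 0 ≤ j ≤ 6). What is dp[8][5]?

   ''  A  G  G  C  G  A
''  0  1  2  3  4  5  6
 A  1  0  1  2  3  4  5
 T  2  1  1  2  3  4  5
 G  3  2  1  1  2  3  4
 T  4  3  2  2  2  3  4
 T  5  4  3  3  3  3  4
 C  6  5  4  4  3  4  4
 A  7  6  5  5  4  4  4
 C  8  7  6  6  5  5  5
 C  9  8  7  7  6  6  6

5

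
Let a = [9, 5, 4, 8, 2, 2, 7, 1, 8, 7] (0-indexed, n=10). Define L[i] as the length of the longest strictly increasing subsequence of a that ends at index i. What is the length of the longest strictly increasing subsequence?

3

   i    0    1    2    3    4    5    6    7    8    9
a[i]    9    5    4    8    2    2    7    1    8    7
L[i]    1    1    1    2    1    1    2    1    3    2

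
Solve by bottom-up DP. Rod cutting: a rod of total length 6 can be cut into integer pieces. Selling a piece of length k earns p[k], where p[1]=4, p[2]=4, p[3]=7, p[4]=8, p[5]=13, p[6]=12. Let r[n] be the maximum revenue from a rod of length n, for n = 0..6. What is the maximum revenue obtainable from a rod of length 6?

24

   n    0    1    2    3    4    5    6
r[n]    0    4    8   12   16   20   24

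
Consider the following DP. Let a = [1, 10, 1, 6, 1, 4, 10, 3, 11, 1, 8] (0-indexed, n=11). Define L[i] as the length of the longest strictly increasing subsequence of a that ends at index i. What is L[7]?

2

   i    0    1    2    3    4    5    6    7    8    9   10
a[i]    1   10    1    6    1    4   10    3   11    1    8
L[i]    1    2    1    2    1    2    3    2    4    1    3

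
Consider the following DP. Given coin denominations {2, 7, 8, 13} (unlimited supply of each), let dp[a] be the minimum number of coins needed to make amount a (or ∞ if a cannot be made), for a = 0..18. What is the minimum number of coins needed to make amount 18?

 a  0  1  2  3  4  5  6  7  8  9 10 11 12 13 14 15 16 17 18
dp  0  -  1  -  2  -  3  1  1  2  2  3  3  1  2  2  2  3  3
(- denotes ∞ / unreachable)

3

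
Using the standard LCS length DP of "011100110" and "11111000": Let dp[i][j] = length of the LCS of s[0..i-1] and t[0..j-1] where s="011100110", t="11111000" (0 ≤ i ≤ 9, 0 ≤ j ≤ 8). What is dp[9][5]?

   ''  1  1  1  1  1  0  0  0
''  0  0  0  0  0  0  0  0  0
 0  0  0  0  0  0  0  1  1  1
 1  0  1  1  1  1  1  1  1  1
 1  0  1  2  2  2  2  2  2  2
 1  0  1  2  3  3  3  3  3  3
 0  0  1  2  3  3  3  4  4  4
 0  0  1  2  3  3  3  4  5  5
 1  0  1  2  3  4  4  4  5  5
 1  0  1  2  3  4  5  5  5  5
 0  0  1  2  3  4  5  6  6  6

5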